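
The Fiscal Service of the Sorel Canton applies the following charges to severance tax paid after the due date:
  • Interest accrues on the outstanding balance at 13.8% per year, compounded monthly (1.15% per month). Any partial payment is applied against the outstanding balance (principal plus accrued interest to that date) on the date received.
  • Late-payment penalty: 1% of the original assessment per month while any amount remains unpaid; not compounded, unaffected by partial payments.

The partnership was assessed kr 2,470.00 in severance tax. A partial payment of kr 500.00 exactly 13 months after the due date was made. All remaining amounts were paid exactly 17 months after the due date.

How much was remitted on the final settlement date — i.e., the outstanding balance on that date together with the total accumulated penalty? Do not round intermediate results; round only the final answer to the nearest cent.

Balance at month 13: kr 2,470.0000 × (1 + 0.0115)^13 = kr 2,865.8502…
After kr 500.00 payment: kr 2,865.8502… − kr 500.00 = kr 2,365.8502…
Balance at month 17: kr 2,365.8502… × (1 + 0.0115)^4 = kr 2,476.5710…
Penalty: 17 × 1% × kr 2,470.00 = kr 419.90
Final settlement = outstanding balance + penalty = kr 2,476.5710… + kr 419.90 = kr 2,896.47

kr 2,896.47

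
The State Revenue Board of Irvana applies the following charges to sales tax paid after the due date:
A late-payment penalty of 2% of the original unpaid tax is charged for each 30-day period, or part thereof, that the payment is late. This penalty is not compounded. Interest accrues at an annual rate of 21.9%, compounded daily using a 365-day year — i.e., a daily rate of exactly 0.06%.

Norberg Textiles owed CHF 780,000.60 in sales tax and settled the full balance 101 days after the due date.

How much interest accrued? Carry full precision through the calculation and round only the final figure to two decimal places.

Interest: CHF 780,000.60 × ((1 + 0.0006)^101 − 1) = CHF 780,000.60 × 0.06245453… = CHF 48,714.5723…

CHF 48,714.57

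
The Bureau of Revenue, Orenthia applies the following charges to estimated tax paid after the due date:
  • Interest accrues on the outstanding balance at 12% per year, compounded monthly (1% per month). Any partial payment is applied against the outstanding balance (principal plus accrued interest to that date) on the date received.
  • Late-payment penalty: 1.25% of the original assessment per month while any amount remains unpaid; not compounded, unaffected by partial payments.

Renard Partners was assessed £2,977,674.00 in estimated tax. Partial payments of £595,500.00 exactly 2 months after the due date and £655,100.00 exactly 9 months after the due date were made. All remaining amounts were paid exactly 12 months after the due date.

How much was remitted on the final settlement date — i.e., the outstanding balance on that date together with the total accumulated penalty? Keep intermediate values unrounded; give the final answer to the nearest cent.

£2,469,216.03

Balance at month 2: £2,977,674.0000 × (1 + 0.01)^2 = £3,037,525.2474
After £595,500.00 payment: £3,037,525.2474 − £595,500.00 = £2,442,025.2474
Balance at month 9: £2,442,025.2474 × (1 + 0.01)^7 = £2,618,181.5985…
After £655,100.00 payment: £2,618,181.5985… − £655,100.00 = £1,963,081.5985…
Balance at month 12: £1,963,081.5985… × (1 + 0.01)^3 = £2,022,564.9340…
Penalty: 12 × 1.25% × £2,977,674.00 = £446,651.10
Final settlement = outstanding balance + penalty = £2,022,564.9340… + £446,651.10 = £2,469,216.03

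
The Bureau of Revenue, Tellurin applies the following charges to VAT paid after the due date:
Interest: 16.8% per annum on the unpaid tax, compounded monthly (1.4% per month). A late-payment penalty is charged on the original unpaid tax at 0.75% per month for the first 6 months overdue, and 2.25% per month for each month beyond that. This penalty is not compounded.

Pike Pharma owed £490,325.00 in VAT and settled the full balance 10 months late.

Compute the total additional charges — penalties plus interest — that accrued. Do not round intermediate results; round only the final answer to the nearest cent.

£139,329.52

Penalty, months 1–6: 6 × 0.75% × £490,325.00 = £22,064.63…
Penalty, months 7–10: 4 × 2.25% × £490,325.00 = £44,129.25
Interest: £490,325.00 × ((1 + 0.014)^10 − 1) = £490,325.00 × 0.1491575… = £73,135.6436…
Penalties + interest = £66,193.8750 + £73,135.6436… = £139,329.52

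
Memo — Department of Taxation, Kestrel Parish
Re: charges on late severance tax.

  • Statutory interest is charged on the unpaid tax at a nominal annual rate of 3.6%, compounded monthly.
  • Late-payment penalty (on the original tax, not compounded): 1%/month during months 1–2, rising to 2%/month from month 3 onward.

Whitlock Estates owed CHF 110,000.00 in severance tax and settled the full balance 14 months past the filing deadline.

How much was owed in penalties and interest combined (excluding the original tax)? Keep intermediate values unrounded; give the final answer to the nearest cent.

Penalty, months 1–2: 2 × 1% × CHF 110,000.00 = CHF 2,200.00
Penalty, months 3–14: 12 × 2% × CHF 110,000.00 = CHF 26,400.00
Interest (3.6%/yr ÷ 12 = 0.3%/month): CHF 110,000.00 × ((1 + 0.003)^14 − 1) = CHF 4,711.1801…
Penalties + interest = CHF 28,600.0000 + CHF 4,711.1801… = CHF 33,311.18

CHF 33,311.18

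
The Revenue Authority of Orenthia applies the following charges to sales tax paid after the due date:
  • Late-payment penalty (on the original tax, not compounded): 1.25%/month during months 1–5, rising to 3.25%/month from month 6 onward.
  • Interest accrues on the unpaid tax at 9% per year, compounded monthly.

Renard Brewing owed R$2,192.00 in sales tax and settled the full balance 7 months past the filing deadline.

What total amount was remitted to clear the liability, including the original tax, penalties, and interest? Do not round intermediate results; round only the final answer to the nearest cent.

Penalty, months 1–5: 5 × 1.25% × R$2,192.00 = R$137.00
Penalty, months 6–7: 2 × 3.25% × R$2,192.00 = R$142.48
Interest (9%/yr ÷ 12 = 0.75%/month): R$2,192.00 × ((1 + 0.0075)^7 − 1) = R$117.7019…
Total = R$2,192.00 + R$279.4800 + R$117.7019… = R$2,589.18

R$2,589.18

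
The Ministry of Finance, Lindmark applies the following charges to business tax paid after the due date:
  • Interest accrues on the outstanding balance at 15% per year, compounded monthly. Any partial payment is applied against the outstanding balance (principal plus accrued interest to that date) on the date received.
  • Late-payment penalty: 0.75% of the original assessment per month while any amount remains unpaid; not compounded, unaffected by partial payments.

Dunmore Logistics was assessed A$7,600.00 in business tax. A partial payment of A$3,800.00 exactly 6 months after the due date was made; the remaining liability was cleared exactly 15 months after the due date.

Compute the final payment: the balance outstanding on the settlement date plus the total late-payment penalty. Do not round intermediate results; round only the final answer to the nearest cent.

Monthly rate = 15% ÷ 12 = 1.25%
Balance at month 6: A$7,600.0000 × (1 + 0.0125)^6 = A$8,188.1122…
After A$3,800.00 payment: A$8,188.1122… − A$3,800.00 = A$4,388.1122…
Balance at month 15: A$4,388.1122… × (1 + 0.0125)^9 = A$4,907.1915…
Penalty: 15 × 0.75% × A$7,600.00 = A$855.00
Final settlement = outstanding balance + penalty = A$4,907.1915… + A$855.00 = A$5,762.19

A$5,762.19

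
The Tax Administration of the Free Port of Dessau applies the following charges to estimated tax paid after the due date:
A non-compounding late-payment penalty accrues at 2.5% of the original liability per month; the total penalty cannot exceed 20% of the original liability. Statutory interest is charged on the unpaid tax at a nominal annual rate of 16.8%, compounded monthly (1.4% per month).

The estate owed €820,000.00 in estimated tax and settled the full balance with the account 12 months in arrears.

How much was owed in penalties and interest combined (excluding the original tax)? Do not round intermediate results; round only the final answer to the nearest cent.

Penalty (uncapped): 12 × 2.5% × €820,000.00 = €246,000.00; cap = 20% × €820,000.00 = €164,000.00 → penalty = €164,000.00
Interest: €820,000.00 × ((1 + 0.014)^12 − 1) = €820,000.00 × 0.1815591… = €148,878.4857…
Penalties + interest = €164,000.0000 + €148,878.4857… = €312,878.49

€312,878.49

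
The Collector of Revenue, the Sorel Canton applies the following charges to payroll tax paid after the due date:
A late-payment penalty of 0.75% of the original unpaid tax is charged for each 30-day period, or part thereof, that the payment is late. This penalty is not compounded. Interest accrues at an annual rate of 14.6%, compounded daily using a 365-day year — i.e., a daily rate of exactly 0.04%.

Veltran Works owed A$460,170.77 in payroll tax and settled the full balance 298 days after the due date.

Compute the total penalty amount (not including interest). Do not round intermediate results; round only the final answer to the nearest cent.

A$34,512.81

Penalty periods: ⌈298/30⌉ = 10; penalty = 10 × 0.75% × A$460,170.77 = A$34,512.81…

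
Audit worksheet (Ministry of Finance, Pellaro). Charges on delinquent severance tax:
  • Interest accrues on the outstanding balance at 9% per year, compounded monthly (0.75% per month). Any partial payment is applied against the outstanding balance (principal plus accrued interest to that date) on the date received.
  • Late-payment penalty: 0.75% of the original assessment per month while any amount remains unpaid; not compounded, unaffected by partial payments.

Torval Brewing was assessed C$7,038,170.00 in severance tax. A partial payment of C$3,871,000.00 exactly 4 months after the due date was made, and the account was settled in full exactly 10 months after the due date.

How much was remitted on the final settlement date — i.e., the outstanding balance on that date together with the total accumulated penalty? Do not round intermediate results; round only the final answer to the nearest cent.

Balance at month 4: C$7,038,170.0000 × (1 + 0.0075)^4 = C$7,251,702.3816…
After C$3,871,000.00 payment: C$7,251,702.3816… − C$3,871,000.00 = C$3,380,702.3816…
Balance at month 10: C$3,380,702.3816… × (1 + 0.0075)^6 = C$3,535,715.1420…
Penalty: 10 × 0.75% × C$7,038,170.00 = C$527,862.75
Final settlement = outstanding balance + penalty = C$3,535,715.1420… + C$527,862.75 = C$4,063,577.89

C$4,063,577.89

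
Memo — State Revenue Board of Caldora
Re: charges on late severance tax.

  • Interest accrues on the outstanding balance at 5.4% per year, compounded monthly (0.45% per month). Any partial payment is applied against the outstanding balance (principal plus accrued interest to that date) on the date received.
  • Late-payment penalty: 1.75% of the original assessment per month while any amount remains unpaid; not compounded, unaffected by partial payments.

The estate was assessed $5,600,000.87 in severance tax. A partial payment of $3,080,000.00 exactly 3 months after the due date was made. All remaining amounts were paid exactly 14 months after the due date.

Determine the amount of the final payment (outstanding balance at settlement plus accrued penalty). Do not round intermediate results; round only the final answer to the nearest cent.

$4,099,371.53

Balance at month 3: $5,600,000.8700 × (1 + 0.0045)^3 = $5,675,941.5921…
After $3,080,000.00 payment: $5,675,941.5921… − $3,080,000.00 = $2,595,941.5921…
Balance at month 14: $2,595,941.5921… × (1 + 0.0045)^11 = $2,727,371.3160…
Penalty: 14 × 1.75% × $5,600,000.87 = $1,372,000.21…
Final settlement = outstanding balance + penalty = $2,727,371.3160… + $1,372,000.21… = $4,099,371.53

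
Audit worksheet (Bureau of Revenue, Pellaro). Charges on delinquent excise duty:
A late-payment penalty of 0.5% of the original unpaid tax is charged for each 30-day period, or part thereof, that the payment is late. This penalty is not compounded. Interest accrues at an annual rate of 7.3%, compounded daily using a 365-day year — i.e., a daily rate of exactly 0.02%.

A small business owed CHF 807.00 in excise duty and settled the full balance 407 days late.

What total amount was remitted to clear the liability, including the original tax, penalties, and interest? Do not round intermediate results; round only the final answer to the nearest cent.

CHF 931.92

Penalty periods: ⌈407/30⌉ = 14; penalty = 14 × 0.5% × CHF 807.00 = CHF 56.49
Interest: CHF 807.00 × ((1 + 0.0002)^407 − 1) = CHF 807.00 × 0.08479590… = CHF 68.4303…
Total = CHF 807.00 + CHF 56.4900 + CHF 68.4303… = CHF 931.92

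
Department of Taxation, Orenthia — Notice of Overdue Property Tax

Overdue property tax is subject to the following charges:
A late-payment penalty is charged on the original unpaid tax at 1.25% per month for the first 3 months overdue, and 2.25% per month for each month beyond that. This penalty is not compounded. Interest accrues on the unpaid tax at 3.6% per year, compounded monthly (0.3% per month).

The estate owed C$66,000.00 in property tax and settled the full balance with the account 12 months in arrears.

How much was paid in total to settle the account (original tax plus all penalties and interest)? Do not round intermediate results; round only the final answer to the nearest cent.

C$84,255.60

Penalty, months 1–3: 3 × 1.25% × C$66,000.00 = C$2,475.00
Penalty, months 4–12: 9 × 2.25% × C$66,000.00 = C$13,365.00
Interest: C$66,000.00 × ((1 + 0.003)^12 − 1) = C$66,000.00 × 0.0366000… = C$2,415.5987…
Total = C$66,000.00 + C$15,840.0000 + C$2,415.5987… = C$84,255.60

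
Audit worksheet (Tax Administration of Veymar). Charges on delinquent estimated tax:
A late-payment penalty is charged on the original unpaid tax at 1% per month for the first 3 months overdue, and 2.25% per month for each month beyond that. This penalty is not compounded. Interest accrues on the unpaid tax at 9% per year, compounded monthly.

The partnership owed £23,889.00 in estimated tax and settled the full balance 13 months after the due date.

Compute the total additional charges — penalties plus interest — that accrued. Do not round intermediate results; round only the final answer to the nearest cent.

£8,528.62

Penalty, months 1–3: 3 × 1% × £23,889.00 = £716.67
Penalty, months 4–13: 10 × 2.25% × £23,889.00 = £5,375.03…
Interest (9%/yr ÷ 12 = 0.75%/month): £23,889.00 × ((1 + 0.0075)^13 − 1) = £2,436.9276…
Penalties + interest = £6,091.6950 + £2,436.9276… = £8,528.62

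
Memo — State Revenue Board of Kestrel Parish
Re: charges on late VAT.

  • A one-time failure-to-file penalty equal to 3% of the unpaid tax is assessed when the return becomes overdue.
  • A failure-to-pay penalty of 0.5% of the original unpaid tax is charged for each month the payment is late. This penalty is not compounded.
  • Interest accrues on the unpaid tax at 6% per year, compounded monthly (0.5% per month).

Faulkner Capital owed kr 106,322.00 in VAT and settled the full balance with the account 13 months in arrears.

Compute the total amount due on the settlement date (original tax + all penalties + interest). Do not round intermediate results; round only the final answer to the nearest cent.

kr 123,544.70

Failure-to-file penalty: 3% × kr 106,322.00 = kr 3,189.66
Failure-to-pay penalty: 13 × 0.5% × kr 106,322.00 = kr 6,910.93
Interest: kr 106,322.00 × ((1 + 0.005)^13 − 1) = kr 106,322.00 × 0.0669862… = kr 7,122.1069…
Total = kr 106,322.00 + kr 10,100.5900 + kr 7,122.1069… = kr 123,544.70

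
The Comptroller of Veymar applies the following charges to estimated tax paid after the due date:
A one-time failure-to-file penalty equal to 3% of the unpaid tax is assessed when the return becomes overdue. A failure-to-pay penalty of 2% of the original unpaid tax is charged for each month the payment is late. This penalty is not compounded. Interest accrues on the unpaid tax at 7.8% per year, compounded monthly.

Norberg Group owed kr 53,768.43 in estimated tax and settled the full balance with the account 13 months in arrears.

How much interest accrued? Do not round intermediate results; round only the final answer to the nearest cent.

Interest (7.8%/yr ÷ 12 = 0.65%/month): kr 53,768.43 × ((1 + 0.0065)^13 − 1) = kr 4,724.9188…

kr 4,724.92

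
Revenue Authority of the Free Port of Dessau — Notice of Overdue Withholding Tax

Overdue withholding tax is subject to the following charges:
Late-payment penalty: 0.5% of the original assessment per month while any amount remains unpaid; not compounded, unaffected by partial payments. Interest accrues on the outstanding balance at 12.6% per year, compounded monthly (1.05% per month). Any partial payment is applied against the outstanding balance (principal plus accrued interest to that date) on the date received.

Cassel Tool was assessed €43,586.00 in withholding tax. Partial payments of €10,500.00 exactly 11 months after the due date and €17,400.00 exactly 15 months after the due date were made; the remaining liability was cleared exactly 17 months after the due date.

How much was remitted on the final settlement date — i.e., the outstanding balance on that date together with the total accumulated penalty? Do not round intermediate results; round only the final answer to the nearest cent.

Balance at month 11: €43,586.0000 × (1 + 0.0105)^11 = €48,892.9803…
After €10,500.00 payment: €48,892.9803… − €10,500.00 = €38,392.9803…
Balance at month 15: €38,392.9803… × (1 + 0.0105)^4 = €40,031.0607…
After €17,400.00 payment: €40,031.0607… − €17,400.00 = €22,631.0607…
Balance at month 17: €22,631.0607… × (1 + 0.0105)^2 = €23,108.8080…
Penalty: 17 × 0.5% × €43,586.00 = €3,704.81
Final settlement = outstanding balance + penalty = €23,108.8080… + €3,704.81 = €26,813.62

€26,813.62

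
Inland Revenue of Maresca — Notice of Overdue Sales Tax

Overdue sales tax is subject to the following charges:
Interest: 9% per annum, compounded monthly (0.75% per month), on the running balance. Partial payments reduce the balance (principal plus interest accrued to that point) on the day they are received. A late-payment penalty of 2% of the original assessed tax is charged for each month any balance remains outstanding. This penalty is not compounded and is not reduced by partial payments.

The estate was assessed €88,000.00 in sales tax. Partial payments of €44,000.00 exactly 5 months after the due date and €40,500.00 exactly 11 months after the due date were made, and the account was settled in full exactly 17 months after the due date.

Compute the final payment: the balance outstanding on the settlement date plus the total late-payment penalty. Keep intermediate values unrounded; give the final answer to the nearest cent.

Balance at month 5: €88,000.0000 × (1 + 0.0075)^5 = €91,349.8726…
After €44,000.00 payment: €91,349.8726… − €44,000.00 = €47,349.8726…
Balance at month 11: €47,349.8726… × (1 + 0.0075)^6 = €49,520.9701…
After €40,500.00 payment: €49,520.9701… − €40,500.00 = €9,020.9701…
Balance at month 17: €9,020.9701… × (1 + 0.0075)^6 = €9,434.6018…
Penalty: 17 × 2% × €88,000.00 = €29,920.00
Final settlement = outstanding balance + penalty = €9,434.6018… + €29,920.00 = €39,354.60

€39,354.60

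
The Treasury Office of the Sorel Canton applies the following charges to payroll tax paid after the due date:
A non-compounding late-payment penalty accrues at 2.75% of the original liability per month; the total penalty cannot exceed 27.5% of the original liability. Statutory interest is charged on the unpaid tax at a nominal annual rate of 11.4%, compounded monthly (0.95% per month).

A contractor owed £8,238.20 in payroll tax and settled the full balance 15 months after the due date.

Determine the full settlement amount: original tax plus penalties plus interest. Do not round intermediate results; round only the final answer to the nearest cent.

£11,759.02

Penalty (uncapped): 15 × 2.75% × £8,238.20 = £3,398.26…; cap = 27.5% × £8,238.20 = £2,265.51… → penalty = £2,265.51…
Interest: £8,238.20 × ((1 + 0.0095)^15 − 1) = £8,238.20 × 0.1523777… = £1,255.3180…
Total = £8,238.20 + £2,265.5050 + £1,255.3180… = £11,759.02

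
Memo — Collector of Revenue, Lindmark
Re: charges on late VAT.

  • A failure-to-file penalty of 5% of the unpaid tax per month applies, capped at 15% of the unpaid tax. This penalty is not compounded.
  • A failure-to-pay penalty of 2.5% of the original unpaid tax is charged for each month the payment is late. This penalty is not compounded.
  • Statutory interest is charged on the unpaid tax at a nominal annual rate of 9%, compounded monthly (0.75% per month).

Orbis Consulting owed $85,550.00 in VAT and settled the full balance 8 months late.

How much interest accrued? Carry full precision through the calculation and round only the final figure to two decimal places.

$5,269.78

Interest: $85,550.00 × ((1 + 0.0075)^8 − 1) = $85,550.00 × 0.0615988… = $5,269.7814…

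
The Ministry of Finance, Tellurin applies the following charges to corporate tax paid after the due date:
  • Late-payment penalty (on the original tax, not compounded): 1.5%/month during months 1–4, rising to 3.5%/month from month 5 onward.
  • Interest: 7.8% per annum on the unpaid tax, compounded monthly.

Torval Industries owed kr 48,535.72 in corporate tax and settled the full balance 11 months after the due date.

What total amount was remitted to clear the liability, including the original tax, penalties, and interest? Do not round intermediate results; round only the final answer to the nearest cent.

Penalty, months 1–4: 4 × 1.5% × kr 48,535.72 = kr 2,912.14…
Penalty, months 5–11: 7 × 3.5% × kr 48,535.72 = kr 11,891.25…
Interest (7.8%/yr ÷ 12 = 0.65%/month): kr 48,535.72 × ((1 + 0.0065)^11 − 1) = kr 3,585.3170…
Total = kr 48,535.72 + kr 14,803.3946 + kr 3,585.3170… = kr 66,924.43

kr 66,924.43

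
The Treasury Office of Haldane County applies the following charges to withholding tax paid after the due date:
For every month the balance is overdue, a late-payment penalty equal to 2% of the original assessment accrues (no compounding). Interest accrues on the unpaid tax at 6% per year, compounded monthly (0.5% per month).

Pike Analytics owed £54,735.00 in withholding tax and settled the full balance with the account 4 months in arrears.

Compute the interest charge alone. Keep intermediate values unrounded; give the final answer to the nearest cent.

£1,102.94

Interest: £54,735.00 × ((1 + 0.005)^4 − 1) = £54,735.00 × 0.0201505… = £1,102.9377…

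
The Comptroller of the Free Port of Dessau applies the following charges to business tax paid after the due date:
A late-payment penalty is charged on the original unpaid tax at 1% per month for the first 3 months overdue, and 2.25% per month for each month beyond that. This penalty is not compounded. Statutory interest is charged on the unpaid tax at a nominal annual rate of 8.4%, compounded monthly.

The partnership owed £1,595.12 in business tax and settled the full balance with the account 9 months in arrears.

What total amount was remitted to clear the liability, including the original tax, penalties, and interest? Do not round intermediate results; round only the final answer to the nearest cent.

Penalty, months 1–3: 3 × 1% × £1,595.12 = £47.85…
Penalty, months 4–9: 6 × 2.25% × £1,595.12 = £215.34…
Interest (8.4%/yr ÷ 12 = 0.7%/month): £1,595.12 × ((1 + 0.007)^9 − 1) = £103.3528…
Total = £1,595.12 + £263.1948 + £103.3528… = £1,961.67

£1,961.67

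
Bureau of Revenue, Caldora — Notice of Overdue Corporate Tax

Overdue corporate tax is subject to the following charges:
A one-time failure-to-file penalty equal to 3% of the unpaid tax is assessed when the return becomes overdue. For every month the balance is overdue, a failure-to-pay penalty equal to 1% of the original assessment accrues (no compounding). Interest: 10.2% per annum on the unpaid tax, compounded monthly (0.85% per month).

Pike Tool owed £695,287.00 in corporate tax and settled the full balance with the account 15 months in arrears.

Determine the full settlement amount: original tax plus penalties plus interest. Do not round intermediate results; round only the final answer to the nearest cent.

Failure-to-file penalty: 3% × £695,287.00 = £20,858.61
Failure-to-pay penalty: 15 × 1% × £695,287.00 = £104,293.05
Interest: £695,287.00 × ((1 + 0.0085)^15 − 1) = £695,287.00 × 0.1353729… = £94,123.0435…
Total = £695,287.00 + £125,151.6600 + £94,123.0435… = £914,561.70

£914,561.70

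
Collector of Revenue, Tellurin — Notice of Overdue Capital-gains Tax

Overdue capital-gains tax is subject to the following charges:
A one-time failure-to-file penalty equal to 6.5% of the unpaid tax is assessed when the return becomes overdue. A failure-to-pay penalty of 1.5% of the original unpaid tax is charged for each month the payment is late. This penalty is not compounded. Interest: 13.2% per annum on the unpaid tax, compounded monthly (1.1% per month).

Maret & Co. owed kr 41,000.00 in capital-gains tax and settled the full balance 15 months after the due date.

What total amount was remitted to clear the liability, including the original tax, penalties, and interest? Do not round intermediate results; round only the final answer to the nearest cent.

kr 60,201.57

Failure-to-file penalty: 6.5% × kr 41,000.00 = kr 2,665.00
Failure-to-pay penalty = 1.5% × kr 41,000.00 × 15 mo = kr 9,225.00
Interest: kr 41,000.00 × ((1 + 0.011)^15 − 1) = kr 41,000.00 × 0.1783311… = kr 7,311.5744…
Total = kr 41,000.00 + kr 11,890.0000 + kr 7,311.5744… = kr 60,201.57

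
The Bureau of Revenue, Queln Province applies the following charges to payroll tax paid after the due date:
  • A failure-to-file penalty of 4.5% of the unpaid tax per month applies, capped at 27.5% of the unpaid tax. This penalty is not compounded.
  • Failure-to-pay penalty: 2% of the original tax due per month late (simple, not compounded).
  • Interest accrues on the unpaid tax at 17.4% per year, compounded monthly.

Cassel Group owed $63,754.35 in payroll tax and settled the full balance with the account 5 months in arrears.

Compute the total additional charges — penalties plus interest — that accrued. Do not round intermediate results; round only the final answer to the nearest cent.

Failure-to-file: 5 × 4.5% × $63,754.35 = $14,344.73… (under the 27.5% cap)
Failure-to-pay penalty: 5 × 2% × $63,754.35 = $6,375.44…
Interest (17.4%/yr ÷ 12 = 1.45%/month): $63,754.35 × ((1 + 0.0145)^5 − 1) = $4,758.1917…
Penalties + interest = $20,720.1638… + $4,758.1917… = $25,478.36

$25,478.36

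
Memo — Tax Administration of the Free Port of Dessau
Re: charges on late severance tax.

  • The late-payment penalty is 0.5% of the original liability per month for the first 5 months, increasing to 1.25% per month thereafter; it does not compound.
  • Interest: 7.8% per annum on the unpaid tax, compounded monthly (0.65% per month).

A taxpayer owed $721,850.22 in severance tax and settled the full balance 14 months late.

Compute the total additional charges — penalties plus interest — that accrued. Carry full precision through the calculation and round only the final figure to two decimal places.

Penalty, months 1–5: 5 × 0.5% × $721,850.22 = $18,046.26…
Penalty, months 6–14: 9 × 1.25% × $721,850.22 = $81,208.15…
Interest: $721,850.22 × ((1 + 0.0065)^14 − 1) = $721,850.22 × 0.0949465… = $68,537.1691…
Penalties + interest = $99,254.4053… + $68,537.1691… = $167,791.57

$167,791.57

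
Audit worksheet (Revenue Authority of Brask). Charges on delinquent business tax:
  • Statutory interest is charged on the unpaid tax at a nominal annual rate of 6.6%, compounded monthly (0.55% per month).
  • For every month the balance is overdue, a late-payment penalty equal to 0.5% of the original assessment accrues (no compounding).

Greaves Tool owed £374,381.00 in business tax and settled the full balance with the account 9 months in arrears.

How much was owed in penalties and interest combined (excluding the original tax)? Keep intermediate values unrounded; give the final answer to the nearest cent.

£35,791.98

Late-payment penalty = 0.5% × £374,381.00 × 9 mo = £16,847.15…
Interest: £374,381.00 × ((1 + 0.0055)^9 − 1) = £374,381.00 × 0.0506031… = £18,944.8360…
Penalties + interest = £16,847.1450 + £18,944.8360… = £35,791.98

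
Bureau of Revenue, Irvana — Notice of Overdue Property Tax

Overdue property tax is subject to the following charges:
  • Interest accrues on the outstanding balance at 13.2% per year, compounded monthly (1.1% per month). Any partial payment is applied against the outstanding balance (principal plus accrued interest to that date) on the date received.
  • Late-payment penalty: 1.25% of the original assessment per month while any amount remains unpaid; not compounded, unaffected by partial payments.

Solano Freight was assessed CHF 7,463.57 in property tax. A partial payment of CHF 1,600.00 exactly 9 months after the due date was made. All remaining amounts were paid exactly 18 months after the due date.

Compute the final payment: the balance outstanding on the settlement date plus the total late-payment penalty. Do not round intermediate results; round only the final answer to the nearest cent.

CHF 9,001.73

Balance at month 9: CHF 7,463.5700 × (1 + 0.011)^9 = CHF 8,235.8231…
After CHF 1,600.00 payment: CHF 8,235.8231… − CHF 1,600.00 = CHF 6,635.8231…
Balance at month 18: CHF 6,635.8231… × (1 + 0.011)^9 = CHF 7,322.4295…
Penalty: 18 × 1.25% × CHF 7,463.57 = CHF 1,679.30…
Final settlement = outstanding balance + penalty = CHF 7,322.4295… + CHF 1,679.30… = CHF 9,001.73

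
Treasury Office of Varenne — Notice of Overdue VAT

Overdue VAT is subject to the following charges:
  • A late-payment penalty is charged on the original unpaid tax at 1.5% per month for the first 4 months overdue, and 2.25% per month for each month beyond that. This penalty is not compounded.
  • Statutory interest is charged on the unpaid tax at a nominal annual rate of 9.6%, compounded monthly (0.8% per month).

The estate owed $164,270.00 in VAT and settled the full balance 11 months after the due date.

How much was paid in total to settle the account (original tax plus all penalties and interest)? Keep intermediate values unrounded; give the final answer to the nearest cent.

$215,046.82

Penalty, months 1–4: 4 × 1.5% × $164,270.00 = $9,856.20
Penalty, months 5–11: 7 × 2.25% × $164,270.00 = $25,872.53…
Interest: $164,270.00 × ((1 + 0.008)^11 − 1) = $164,270.00 × 0.0916058… = $15,048.0925…
Total = $164,270.00 + $35,728.7250 + $15,048.0925… = $215,046.82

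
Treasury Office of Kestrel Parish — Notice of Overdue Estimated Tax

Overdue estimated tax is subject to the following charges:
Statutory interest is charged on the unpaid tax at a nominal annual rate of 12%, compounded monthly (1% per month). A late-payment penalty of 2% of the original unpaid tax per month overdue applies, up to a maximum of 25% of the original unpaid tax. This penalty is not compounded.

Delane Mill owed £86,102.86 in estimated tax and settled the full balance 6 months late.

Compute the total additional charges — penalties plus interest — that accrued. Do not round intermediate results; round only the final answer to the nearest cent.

£15,629.40

Penalty: 6 × 2% × £86,102.86 = £10,332.34… (below the 25% cap of £21,525.72…)
Interest: £86,102.86 × ((1 + 0.01)^6 − 1) = £86,102.86 × 0.0615202… = £5,297.0609…
Penalties + interest = £10,332.3432 + £5,297.0609… = £15,629.40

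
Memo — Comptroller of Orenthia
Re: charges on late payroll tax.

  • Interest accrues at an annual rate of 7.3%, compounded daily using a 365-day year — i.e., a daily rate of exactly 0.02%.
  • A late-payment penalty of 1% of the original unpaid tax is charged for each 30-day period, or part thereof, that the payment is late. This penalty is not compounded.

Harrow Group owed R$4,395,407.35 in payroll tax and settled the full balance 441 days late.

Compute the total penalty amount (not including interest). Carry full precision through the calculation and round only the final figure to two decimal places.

R$659,311.10

Penalty periods: ⌈441/30⌉ = 15; penalty = 15 × 1% × R$4,395,407.35 = R$659,311.10…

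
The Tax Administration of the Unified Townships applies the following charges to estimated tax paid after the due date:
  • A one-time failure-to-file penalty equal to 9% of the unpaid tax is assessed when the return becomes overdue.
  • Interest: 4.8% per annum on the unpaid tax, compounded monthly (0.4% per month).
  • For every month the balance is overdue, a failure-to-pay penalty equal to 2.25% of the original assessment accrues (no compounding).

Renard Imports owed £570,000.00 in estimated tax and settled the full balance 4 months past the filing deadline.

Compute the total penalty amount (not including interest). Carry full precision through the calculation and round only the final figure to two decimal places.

Failure-to-file penalty: 9% × £570,000.00 = £51,300.00
Failure-to-pay penalty = 2.25% × £570,000.00 × 4 mo = £51,300.00
Total penalty = £51,300.00 + £51,300.00 = £102,600.00

£102,600.00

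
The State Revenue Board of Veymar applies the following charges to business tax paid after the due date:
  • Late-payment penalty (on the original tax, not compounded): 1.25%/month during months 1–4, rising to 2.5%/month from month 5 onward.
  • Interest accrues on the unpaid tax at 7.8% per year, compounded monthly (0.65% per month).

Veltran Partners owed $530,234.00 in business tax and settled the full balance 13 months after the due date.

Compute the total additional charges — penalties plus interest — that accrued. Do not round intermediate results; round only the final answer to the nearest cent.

Penalty, months 1–4: 4 × 1.25% × $530,234.00 = $26,511.70
Penalty, months 5–13: 9 × 2.5% × $530,234.00 = $119,302.65
Interest: $530,234.00 × ((1 + 0.0065)^13 − 1) = $530,234.00 × 0.0878753… = $46,594.4899…
Penalties + interest = $145,814.3500 + $46,594.4899… = $192,408.84

$192,408.84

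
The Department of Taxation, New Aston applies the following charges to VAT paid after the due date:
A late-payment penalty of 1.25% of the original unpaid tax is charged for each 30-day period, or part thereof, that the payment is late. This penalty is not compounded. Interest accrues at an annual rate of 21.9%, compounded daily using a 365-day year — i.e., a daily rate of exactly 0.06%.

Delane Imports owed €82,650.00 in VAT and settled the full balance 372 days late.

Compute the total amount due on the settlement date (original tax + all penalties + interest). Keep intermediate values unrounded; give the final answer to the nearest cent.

Penalty periods: ⌈372/30⌉ = 13; penalty = 13 × 1.25% × €82,650.00 = €13,430.63…
Interest: €82,650.00 × ((1 + 0.0006)^372 − 1) = €82,650.00 × 0.24998689… = €20,661.4168…
Total = €82,650.00 + €13,430.6250 + €20,661.4168… = €116,742.04

€116,742.04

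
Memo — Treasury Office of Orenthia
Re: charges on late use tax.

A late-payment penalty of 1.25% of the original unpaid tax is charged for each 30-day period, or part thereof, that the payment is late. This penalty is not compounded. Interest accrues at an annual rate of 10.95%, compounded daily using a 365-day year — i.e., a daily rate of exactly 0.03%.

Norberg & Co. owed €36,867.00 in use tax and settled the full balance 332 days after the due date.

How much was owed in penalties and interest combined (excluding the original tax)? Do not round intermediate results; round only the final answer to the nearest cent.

€9,390.48

Penalty periods: ⌈332/30⌉ = 12; penalty = 12 × 1.25% × €36,867.00 = €5,530.05
Interest: €36,867.00 × ((1 + 0.0003)^332 − 1) = €36,867.00 × 0.10471244… = €3,860.4334…
Penalties + interest = €5,530.0500 + €3,860.4334… = €9,390.48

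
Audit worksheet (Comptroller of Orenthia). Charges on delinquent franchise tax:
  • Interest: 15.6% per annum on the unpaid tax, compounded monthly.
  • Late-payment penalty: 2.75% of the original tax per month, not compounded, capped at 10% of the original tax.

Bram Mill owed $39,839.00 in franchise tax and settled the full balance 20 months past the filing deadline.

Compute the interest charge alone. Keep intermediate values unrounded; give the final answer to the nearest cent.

Interest (15.6%/yr ÷ 12 = 1.3%/month): $39,839.00 × ((1 + 0.013)^20 − 1) = $11,742.9001…

$11,742.90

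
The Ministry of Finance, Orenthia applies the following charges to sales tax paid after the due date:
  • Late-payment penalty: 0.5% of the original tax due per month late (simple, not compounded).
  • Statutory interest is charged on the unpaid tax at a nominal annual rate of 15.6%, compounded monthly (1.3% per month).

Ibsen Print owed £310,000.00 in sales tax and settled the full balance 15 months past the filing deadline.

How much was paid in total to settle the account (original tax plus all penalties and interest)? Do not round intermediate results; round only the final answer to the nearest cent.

£399,523.28

Late-payment penalty: 15 × 0.5% × £310,000.00 = £23,250.00
Interest: £310,000.00 × ((1 + 0.013)^15 − 1) = £310,000.00 × 0.2137848… = £66,273.2757…
Total = £310,000.00 + £23,250.0000 + £66,273.2757… = £399,523.28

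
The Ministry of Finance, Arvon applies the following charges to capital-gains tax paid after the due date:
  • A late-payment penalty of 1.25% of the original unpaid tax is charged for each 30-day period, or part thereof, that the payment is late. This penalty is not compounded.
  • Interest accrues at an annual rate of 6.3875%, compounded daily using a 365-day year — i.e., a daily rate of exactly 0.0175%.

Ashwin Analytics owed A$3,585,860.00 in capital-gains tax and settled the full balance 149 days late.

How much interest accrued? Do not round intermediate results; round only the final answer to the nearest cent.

A$94,722.59

Interest: A$3,585,860.00 × ((1 + 0.000175)^149 − 1) = A$3,585,860.00 × 0.02641559… = A$94,722.5910…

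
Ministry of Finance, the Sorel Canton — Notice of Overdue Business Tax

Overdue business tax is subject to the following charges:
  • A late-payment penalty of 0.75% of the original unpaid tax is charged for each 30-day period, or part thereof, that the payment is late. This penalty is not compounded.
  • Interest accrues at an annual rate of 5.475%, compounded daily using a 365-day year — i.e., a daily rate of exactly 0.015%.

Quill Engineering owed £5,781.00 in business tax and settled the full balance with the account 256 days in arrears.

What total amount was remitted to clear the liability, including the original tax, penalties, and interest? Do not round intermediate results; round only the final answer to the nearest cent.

Penalty periods: ⌈256/30⌉ = 9; penalty = 9 × 0.75% × £5,781.00 = £390.22…
Interest: £5,781.00 × ((1 + 0.00015)^256 − 1) = £5,781.00 × 0.03914382… = £226.2904…
Total = £5,781.00 + £390.2175 + £226.2904… = £6,397.51

£6,397.51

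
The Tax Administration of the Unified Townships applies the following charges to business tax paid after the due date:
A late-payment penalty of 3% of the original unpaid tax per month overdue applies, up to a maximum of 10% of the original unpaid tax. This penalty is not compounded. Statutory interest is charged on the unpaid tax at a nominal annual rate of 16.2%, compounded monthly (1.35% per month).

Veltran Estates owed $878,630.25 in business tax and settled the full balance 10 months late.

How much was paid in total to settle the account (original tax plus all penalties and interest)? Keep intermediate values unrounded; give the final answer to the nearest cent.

Penalty (uncapped): 10 × 3% × $878,630.25 = $263,589.08…; cap = 10% × $878,630.25 = $87,863.03… → penalty = $87,863.03…
Interest: $878,630.25 × ((1 + 0.0135)^10 − 1) = $878,630.25 × 0.1435036… = $126,086.5903…
Total = $878,630.25 + $87,863.0250 + $126,086.5903… = $1,092,579.87

$1,092,579.87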